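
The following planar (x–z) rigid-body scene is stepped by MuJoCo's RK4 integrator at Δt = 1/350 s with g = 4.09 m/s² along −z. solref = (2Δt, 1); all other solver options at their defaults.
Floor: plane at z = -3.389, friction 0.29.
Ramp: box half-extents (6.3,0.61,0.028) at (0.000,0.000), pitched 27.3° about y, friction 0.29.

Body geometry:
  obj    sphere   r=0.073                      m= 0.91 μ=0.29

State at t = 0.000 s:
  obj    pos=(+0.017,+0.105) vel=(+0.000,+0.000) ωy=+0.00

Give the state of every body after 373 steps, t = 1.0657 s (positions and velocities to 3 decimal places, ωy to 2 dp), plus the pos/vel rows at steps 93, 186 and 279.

State at t = 1.0657 s:
  obj    pos=(+0.693,-0.244) vel=(+1.269,-0.655) ωy=+19.56

Key-timestep trajectory:
   step    t(s)  obj.x    obj.z    obj.vx   obj.vz 
     93  0.2657   +0.059  +0.083  +0.316  -0.163
    186  0.5314   +0.185  +0.018  +0.633  -0.327
    279  0.7971   +0.395  -0.090  +0.949  -0.490


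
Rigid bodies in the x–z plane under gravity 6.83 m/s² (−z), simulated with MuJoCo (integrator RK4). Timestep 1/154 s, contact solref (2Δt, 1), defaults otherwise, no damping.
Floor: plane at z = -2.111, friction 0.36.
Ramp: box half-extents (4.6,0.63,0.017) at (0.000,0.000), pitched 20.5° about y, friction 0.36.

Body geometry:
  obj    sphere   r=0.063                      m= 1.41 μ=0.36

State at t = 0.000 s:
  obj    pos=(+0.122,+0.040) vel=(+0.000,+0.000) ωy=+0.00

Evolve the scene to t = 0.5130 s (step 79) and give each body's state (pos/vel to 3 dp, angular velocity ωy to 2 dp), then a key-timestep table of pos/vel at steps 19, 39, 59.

State at t = 0.5130 s:
  obj    pos=(+0.333,-0.039) vel=(+0.821,-0.307) ωy=+13.91

Key-timestep trajectory:
   step    t(s)  obj.x    obj.z    obj.vx   obj.vz 
     19  0.1234   +0.134  +0.035  +0.198  -0.074
     39  0.2532   +0.173  +0.021  +0.405  -0.152
     59  0.3831   +0.239  -0.004  +0.613  -0.229


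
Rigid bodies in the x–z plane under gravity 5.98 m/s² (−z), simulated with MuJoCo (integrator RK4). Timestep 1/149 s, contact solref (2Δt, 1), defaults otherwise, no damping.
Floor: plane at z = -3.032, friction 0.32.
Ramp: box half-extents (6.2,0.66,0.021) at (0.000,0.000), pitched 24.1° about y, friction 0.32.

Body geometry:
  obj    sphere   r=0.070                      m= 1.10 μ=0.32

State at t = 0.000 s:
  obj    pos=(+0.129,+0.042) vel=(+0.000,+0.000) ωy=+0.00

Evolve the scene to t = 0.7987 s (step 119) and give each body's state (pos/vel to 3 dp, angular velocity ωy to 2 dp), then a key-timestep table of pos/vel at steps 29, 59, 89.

State at t = 0.7987 s:
  obj    pos=(+0.637,-0.185) vel=(+1.272,-0.569) ωy=+19.89

Key-timestep trajectory:
   step    t(s)  obj.x    obj.z    obj.vx   obj.vz 
     29  0.1946   +0.159  +0.028  +0.310  -0.139
     59  0.3960   +0.254  -0.014  +0.631  -0.282
     89  0.5973   +0.413  -0.085  +0.951  -0.425


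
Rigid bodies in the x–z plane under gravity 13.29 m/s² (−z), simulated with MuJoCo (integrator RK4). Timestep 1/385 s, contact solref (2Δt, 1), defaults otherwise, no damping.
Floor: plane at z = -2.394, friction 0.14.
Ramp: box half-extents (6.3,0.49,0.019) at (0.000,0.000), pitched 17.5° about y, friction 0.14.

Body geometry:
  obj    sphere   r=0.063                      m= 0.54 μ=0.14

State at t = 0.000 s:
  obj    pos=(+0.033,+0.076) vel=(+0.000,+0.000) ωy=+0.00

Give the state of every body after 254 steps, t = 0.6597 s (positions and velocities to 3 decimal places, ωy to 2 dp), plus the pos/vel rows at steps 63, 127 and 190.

State at t = 0.6597 s:
  obj    pos=(+0.625,-0.111) vel=(+1.796,-0.566) ωy=+29.89

Key-timestep trajectory:
   step    t(s)  obj.x    obj.z    obj.vx   obj.vz 
     63  0.1636   +0.069  +0.064  +0.446  -0.140
    127  0.3299   +0.181  +0.029  +0.898  -0.283
    190  0.4935   +0.365  -0.029  +1.344  -0.424


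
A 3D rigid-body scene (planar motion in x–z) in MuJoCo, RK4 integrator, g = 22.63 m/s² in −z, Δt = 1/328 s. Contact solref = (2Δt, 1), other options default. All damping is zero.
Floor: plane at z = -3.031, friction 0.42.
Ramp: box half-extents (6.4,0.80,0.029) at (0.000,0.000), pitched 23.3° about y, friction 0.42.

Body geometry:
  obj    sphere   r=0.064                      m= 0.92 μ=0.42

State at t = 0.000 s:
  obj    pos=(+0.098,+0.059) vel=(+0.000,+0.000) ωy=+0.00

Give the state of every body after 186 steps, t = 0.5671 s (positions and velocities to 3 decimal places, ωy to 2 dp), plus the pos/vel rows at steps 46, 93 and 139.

State at t = 0.5671 s:
  obj    pos=(+1.042,-0.348) vel=(+3.330,-1.434) ωy=+56.64

Key-timestep trajectory:
   step    t(s)  obj.x    obj.z    obj.vx   obj.vz 
     46  0.1402   +0.156  +0.034  +0.824  -0.355
     93  0.2835   +0.334  -0.043  +1.665  -0.717
    139  0.4238   +0.625  -0.168  +2.489  -1.072


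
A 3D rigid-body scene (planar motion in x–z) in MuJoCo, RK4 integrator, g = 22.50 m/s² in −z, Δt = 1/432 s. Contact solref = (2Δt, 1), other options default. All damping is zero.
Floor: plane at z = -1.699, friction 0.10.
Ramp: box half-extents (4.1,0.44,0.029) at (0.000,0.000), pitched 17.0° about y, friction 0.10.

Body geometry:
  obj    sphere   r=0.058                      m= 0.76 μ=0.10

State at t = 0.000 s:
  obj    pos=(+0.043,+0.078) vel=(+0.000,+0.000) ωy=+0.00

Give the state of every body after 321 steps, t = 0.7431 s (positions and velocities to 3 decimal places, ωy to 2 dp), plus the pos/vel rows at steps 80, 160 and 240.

State at t = 0.7431 s:
  obj    pos=(+1.284,-0.301) vel=(+3.339,-1.021) ωy=+60.19

Key-timestep trajectory:
   step    t(s)  obj.x    obj.z    obj.vx   obj.vz 
     80  0.1852   +0.120  +0.054  +0.832  -0.254
    160  0.3704   +0.351  -0.016  +1.664  -0.509
    240  0.5556   +0.737  -0.134  +2.497  -0.763


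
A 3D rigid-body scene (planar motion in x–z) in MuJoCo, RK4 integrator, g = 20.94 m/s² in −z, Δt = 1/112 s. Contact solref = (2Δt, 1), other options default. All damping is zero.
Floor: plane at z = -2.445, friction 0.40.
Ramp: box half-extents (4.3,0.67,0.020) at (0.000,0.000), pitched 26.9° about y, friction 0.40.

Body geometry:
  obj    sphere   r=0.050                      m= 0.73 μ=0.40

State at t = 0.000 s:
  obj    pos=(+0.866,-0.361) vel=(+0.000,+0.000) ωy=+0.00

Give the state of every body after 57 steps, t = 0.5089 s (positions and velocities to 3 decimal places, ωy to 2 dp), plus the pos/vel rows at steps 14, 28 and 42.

State at t = 0.5089 s:
  obj    pos=(+1.648,-0.757) vel=(+3.071,-1.558) ωy=+68.85

Key-timestep trajectory:
   step    t(s)  obj.x    obj.z    obj.vx   obj.vz 
     14  0.1250   +0.913  -0.385  +0.755  -0.383
     28  0.2500   +1.055  -0.457  +1.509  -0.766
     42  0.3750   +1.290  -0.576  +2.263  -1.148


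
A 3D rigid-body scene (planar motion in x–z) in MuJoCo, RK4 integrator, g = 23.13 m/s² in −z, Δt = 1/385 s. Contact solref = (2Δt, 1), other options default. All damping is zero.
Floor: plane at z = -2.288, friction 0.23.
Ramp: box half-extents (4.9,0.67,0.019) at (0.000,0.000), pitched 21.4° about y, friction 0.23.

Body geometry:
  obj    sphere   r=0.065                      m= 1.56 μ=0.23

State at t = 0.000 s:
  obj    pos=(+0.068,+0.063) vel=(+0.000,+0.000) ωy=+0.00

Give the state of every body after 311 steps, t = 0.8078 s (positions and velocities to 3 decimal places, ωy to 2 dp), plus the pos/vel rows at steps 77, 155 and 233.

State at t = 0.8078 s:
  obj    pos=(+1.899,-0.654) vel=(+4.534,-1.777) ωy=+74.91

Key-timestep trajectory:
   step    t(s)  obj.x    obj.z    obj.vx   obj.vz 
     77  0.2000   +0.180  +0.019  +1.123  -0.440
    155  0.4026   +0.523  -0.115  +2.260  -0.886
    233  0.6052   +1.096  -0.339  +3.397  -1.331


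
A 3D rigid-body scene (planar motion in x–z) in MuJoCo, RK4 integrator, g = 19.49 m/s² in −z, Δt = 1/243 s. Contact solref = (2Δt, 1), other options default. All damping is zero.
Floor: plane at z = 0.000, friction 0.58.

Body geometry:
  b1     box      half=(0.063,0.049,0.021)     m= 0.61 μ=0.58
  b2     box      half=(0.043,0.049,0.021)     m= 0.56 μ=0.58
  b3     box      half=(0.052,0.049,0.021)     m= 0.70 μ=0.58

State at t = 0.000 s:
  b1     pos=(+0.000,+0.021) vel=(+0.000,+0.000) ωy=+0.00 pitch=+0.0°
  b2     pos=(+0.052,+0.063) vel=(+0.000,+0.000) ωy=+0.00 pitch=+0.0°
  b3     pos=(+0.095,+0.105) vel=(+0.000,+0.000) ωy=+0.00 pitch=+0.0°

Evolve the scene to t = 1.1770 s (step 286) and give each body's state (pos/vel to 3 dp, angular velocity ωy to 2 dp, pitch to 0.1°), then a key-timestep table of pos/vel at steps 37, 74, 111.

State at t = 1.1770 s:
  b1     pos=(+0.000,+0.021) vel=(+0.000,+0.000) ωy=+0.00 pitch=+0.0°
  b2     pos=(+0.095,+0.043) vel=(+0.000,+0.000) ωy=+0.00 pitch=+90.0°
  b3     pos=(+0.249,+0.021) vel=(+0.000,+0.000) ωy=+0.00 pitch=+180.0°

Key-timestep trajectory:
   step    t(s)  b1.x    b1.z    b1.vx   b1.vz   b2.x    b2.z    b2.vx   b2.vz   b3.x    b3.z    b3.vx   b3.vz 
     37  0.1523   +0.000  +0.021  +0.000  +0.000   +0.075  +0.061  +0.361  -0.319   +0.138  +0.050  +0.223  +0.054
     74  0.3045   +0.000  +0.021  +0.000  +0.000   +0.097  +0.044  -0.175  -0.108   +0.182  +0.055  +0.229  +0.062
    111  0.4568   +0.000  +0.021  +0.000  +0.000   +0.094  +0.043  +0.070  -0.026   +0.212  +0.053  +0.328  -0.109


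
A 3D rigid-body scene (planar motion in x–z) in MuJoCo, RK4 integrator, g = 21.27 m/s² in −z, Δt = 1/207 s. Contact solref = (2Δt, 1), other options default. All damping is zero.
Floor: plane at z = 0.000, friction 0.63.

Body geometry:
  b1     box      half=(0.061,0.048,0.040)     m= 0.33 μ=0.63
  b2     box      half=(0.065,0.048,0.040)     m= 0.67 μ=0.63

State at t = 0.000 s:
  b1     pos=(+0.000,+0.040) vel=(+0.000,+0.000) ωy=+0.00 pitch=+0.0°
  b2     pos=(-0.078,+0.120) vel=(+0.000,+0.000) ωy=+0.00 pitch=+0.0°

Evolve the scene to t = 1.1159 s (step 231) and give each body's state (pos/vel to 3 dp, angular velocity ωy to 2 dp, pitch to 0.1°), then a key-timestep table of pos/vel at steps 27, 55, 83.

State at t = 1.1159 s:
  b1     pos=(+0.000,+0.040) vel=(+0.000,+0.000) ωy=+0.00 pitch=+0.0°
  b2     pos=(-0.143,+0.065) vel=(+0.000,+0.000) ωy=+0.00 pitch=-90.0°

Key-timestep trajectory:
   step    t(s)  b1.x    b1.z    b1.vx   b1.vz   b2.x    b2.z    b2.vx   b2.vz 
     27  0.1304   +0.000  +0.040  +0.000  +0.000   -0.108  +0.083  -0.359  -1.016
     55  0.2657   +0.000  +0.040  +0.000  +0.000   -0.161  +0.073  -0.041  +0.013
     83  0.4010   +0.000  +0.040  +0.000  +0.000   -0.139  +0.067  -0.023  +0.010


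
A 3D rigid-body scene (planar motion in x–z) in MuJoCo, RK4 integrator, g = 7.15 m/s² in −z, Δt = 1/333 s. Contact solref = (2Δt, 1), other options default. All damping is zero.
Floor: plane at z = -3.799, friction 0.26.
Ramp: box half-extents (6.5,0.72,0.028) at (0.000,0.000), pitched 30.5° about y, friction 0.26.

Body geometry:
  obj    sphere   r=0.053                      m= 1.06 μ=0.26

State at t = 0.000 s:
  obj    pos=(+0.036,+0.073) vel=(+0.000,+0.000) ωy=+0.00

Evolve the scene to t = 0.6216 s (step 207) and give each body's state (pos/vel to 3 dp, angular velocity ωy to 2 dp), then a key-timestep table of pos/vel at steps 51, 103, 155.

State at t = 0.6216 s:
  obj    pos=(+0.468,-0.181) vel=(+1.388,-0.818) ωy=+30.39

Key-timestep trajectory:
   step    t(s)  obj.x    obj.z    obj.vx   obj.vz 
     51  0.1532   +0.062  +0.057  +0.342  -0.202
    103  0.3093   +0.143  +0.010  +0.691  -0.407
    155  0.4655   +0.278  -0.070  +1.040  -0.612


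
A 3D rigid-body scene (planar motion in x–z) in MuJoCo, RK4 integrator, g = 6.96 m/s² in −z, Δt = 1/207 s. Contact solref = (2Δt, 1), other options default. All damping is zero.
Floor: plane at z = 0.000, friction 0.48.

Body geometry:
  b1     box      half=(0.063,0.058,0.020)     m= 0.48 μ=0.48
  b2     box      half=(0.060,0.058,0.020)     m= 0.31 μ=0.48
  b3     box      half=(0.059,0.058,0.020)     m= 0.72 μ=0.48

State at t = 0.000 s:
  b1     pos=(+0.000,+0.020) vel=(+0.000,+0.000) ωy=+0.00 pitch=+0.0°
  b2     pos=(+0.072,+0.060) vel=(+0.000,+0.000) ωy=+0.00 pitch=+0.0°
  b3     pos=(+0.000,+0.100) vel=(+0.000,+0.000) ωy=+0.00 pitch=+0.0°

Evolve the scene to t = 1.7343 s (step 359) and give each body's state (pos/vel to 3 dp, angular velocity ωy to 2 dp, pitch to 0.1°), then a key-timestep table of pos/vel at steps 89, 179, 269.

State at t = 1.7343 s:
  b1     pos=(+0.000,+0.020) vel=(+0.000,+0.000) ωy=+0.00 pitch=+0.0°
  b2     pos=(+0.076,+0.060) vel=(+0.001,+0.000) ωy=+0.00 pitch=+0.0°
  b3     pos=(-0.011,+0.087) vel=(-0.001,+0.000) ωy=+0.01 pitch=-30.9°

Key-timestep trajectory:
   step    t(s)  b1.x    b1.z    b1.vx   b1.vz   b2.x    b2.z    b2.vx   b2.vz   b3.x    b3.z    b3.vx   b3.vz 
     89  0.4300   +0.000  +0.020  +0.000  +0.000   +0.075  +0.060  +0.001  +0.000   -0.010  +0.088  -0.001  +0.000
    179  0.8647   +0.000  +0.020  +0.000  +0.000   +0.075  +0.060  +0.001  +0.000   -0.010  +0.088  -0.001  +0.000
    269  1.2995   +0.000  +0.020  +0.000  +0.000   +0.076  +0.060  +0.001  +0.000   -0.010  +0.088  -0.001  +0.000


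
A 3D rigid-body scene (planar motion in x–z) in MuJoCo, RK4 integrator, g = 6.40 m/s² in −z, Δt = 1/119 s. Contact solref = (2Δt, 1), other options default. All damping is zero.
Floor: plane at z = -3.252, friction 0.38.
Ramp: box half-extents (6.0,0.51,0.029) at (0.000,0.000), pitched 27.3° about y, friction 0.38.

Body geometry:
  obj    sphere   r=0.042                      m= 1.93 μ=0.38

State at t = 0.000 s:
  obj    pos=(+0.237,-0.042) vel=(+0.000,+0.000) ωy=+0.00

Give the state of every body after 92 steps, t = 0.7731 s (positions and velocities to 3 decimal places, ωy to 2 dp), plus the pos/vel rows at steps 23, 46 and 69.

State at t = 0.7731 s:
  obj    pos=(+0.794,-0.330) vel=(+1.440,-0.743) ωy=+38.58

Key-timestep trajectory:
   step    t(s)  obj.x    obj.z    obj.vx   obj.vz 
     23  0.1933   +0.272  -0.060  +0.360  -0.186
     46  0.3866   +0.376  -0.114  +0.720  -0.372
     69  0.5798   +0.550  -0.204  +1.080  -0.558


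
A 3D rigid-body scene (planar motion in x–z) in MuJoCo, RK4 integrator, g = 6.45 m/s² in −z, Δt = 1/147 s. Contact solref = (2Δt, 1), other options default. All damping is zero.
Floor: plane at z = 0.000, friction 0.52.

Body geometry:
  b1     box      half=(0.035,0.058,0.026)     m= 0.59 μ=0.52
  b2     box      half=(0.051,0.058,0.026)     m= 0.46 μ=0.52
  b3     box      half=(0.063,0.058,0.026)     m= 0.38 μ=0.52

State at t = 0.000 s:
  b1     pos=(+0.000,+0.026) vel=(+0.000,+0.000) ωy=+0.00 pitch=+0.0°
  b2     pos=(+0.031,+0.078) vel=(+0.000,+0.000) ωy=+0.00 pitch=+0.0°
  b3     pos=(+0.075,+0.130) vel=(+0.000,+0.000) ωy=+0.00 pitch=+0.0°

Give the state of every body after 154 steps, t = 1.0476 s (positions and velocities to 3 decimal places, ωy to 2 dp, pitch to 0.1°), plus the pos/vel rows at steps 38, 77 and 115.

State at t = 1.0476 s:
  b1     pos=(+0.000,+0.026) vel=(+0.000,+0.000) ωy=+0.00 pitch=+0.0°
  b2     pos=(+0.079,+0.051) vel=(+0.000,+0.000) ωy=+0.00 pitch=+90.0°
  b3     pos=(+0.263,+0.026) vel=(+0.000,+0.001) ωy=-0.02 pitch=+180.0°

Key-timestep trajectory:
   step    t(s)  b1.x    b1.z    b1.vx   b1.vz   b2.x    b2.z    b2.vx   b2.vz   b3.x    b3.z    b3.vx   b3.vz 
     38  0.2585   +0.000  +0.026  +0.000  +0.000   +0.053  +0.071  +0.203  -0.166   +0.125  +0.068  +0.304  -0.759
     77  0.5238   +0.000  +0.026  +0.000  +0.000   +0.085  +0.054  -0.064  -0.024   +0.182  +0.067  +0.160  +0.042
    115  0.7823   +0.000  +0.026  +0.000  +0.000   +0.079  +0.051  -0.043  +0.008   +0.217  +0.065  +0.194  -0.057


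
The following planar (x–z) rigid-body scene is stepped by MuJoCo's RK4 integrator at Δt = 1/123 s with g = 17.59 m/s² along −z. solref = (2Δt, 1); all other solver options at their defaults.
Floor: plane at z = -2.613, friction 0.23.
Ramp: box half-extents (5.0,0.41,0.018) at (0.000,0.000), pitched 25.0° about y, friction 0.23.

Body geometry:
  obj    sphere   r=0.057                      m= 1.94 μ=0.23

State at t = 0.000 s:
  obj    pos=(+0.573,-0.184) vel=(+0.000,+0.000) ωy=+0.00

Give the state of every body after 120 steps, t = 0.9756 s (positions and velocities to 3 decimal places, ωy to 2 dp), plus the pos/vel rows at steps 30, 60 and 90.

State at t = 0.9756 s:
  obj    pos=(+2.863,-1.252) vel=(+4.695,-2.189) ωy=+90.85

Key-timestep trajectory:
   step    t(s)  obj.x    obj.z    obj.vx   obj.vz 
     30  0.2439   +0.716  -0.251  +1.174  -0.547
     60  0.4878   +1.146  -0.451  +2.348  -1.095
     90  0.7317   +1.861  -0.785  +3.521  -1.642


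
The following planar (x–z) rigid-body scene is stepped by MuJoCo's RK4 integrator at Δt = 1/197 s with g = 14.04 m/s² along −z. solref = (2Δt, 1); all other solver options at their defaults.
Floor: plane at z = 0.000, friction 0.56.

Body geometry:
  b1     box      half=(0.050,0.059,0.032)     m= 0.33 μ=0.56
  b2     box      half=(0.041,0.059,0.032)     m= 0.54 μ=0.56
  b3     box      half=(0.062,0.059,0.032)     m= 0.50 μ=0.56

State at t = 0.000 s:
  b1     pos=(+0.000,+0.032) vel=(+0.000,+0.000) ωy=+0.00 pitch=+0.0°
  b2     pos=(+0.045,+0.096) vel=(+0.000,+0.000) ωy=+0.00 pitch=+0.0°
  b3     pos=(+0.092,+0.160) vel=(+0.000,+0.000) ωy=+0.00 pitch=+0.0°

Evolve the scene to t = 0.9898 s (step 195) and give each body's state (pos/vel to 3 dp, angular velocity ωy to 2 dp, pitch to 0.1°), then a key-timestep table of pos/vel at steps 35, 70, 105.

State at t = 0.9898 s:
  b1     pos=(+0.000,+0.032) vel=(+0.000,+0.000) ωy=+0.00 pitch=+0.0°
  b2     pos=(+0.090,+0.041) vel=(+0.000,+0.000) ωy=+0.00 pitch=+90.0°
  b3     pos=(+0.297,+0.032) vel=(+0.000,+0.000) ωy=+0.00 pitch=+180.0°

Key-timestep trajectory:
   step    t(s)  b1.x    b1.z    b1.vx   b1.vz   b2.x    b2.z    b2.vx   b2.vz   b3.x    b3.z    b3.vx   b3.vz 
     35  0.1777   +0.000  +0.032  -0.001  +0.000   +0.068  +0.091  +0.300  -0.191   +0.147  +0.106  +0.531  -0.992
     70  0.3553   +0.000  +0.032  +0.000  +0.000   +0.090  +0.041  +0.000  +0.001   +0.221  +0.069  +0.198  +0.033
    105  0.5330   +0.000  +0.032  +0.000  +0.000   +0.090  +0.041  +0.000  +0.000   +0.256  +0.065  +0.312  -0.138


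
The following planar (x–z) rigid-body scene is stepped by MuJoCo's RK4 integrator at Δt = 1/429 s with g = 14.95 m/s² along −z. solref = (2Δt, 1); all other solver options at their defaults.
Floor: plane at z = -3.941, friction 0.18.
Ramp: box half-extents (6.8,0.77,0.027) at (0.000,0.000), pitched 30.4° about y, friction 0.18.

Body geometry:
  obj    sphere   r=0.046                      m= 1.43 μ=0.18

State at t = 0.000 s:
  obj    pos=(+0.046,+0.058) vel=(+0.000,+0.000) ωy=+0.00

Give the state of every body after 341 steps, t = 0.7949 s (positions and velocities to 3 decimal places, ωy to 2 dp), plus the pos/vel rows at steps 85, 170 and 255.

State at t = 0.7949 s:
  obj    pos=(+1.518,-0.806) vel=(+3.705,-2.174) ωy=+93.36

Key-timestep trajectory:
   step    t(s)  obj.x    obj.z    obj.vx   obj.vz 
     85  0.1981   +0.137  +0.004  +0.924  -0.542
    170  0.3963   +0.412  -0.157  +1.847  -1.084
    255  0.5944   +0.869  -0.425  +2.771  -1.626


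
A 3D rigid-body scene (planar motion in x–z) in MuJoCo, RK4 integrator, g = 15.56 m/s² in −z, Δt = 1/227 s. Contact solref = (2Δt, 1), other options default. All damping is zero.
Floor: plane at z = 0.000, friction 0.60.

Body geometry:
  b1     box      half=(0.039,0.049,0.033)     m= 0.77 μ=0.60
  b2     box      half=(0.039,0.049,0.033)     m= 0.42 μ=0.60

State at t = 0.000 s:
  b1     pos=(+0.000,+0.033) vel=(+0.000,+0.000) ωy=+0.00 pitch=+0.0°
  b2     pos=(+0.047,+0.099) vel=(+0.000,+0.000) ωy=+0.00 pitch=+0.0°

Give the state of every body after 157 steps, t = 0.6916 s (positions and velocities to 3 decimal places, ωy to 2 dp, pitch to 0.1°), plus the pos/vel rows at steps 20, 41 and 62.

State at t = 0.6916 s:
  b1     pos=(+0.000,+0.033) vel=(+0.000,+0.000) ωy=+0.00 pitch=+0.0°
  b2     pos=(+0.088,+0.039) vel=(+0.000,+0.000) ωy=+0.00 pitch=+90.0°

Key-timestep trajectory:
   step    t(s)  b1.x    b1.z    b1.vx   b1.vz   b2.x    b2.z    b2.vx   b2.vz 
     20  0.0881   +0.000  +0.033  +0.000  +0.000   +0.056  +0.095  +0.212  -0.143
     41  0.1806   +0.000  +0.033  +0.000  +0.000   +0.083  +0.045  +0.306  -1.187
     62  0.2731   +0.000  +0.033  +0.000  +0.000   +0.090  +0.040  -0.178  -0.165


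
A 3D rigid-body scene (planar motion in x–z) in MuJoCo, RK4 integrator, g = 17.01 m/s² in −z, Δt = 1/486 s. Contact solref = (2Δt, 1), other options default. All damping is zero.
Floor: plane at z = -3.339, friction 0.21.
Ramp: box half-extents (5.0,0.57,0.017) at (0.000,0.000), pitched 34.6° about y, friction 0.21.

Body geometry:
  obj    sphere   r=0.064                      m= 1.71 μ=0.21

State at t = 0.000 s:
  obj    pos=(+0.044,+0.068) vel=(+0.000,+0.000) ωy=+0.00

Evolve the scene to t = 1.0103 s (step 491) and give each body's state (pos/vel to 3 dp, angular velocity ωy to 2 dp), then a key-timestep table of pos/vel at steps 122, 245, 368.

State at t = 1.0103 s:
  obj    pos=(+2.943,-1.932) vel=(+5.738,-3.958) ωy=+108.90

Key-timestep trajectory:
   step    t(s)  obj.x    obj.z    obj.vx   obj.vz 
    122  0.2510   +0.223  -0.055  +1.426  -0.984
    245  0.5041   +0.766  -0.430  +2.863  -1.975
    368  0.7572   +1.672  -1.055  +4.300  -2.967


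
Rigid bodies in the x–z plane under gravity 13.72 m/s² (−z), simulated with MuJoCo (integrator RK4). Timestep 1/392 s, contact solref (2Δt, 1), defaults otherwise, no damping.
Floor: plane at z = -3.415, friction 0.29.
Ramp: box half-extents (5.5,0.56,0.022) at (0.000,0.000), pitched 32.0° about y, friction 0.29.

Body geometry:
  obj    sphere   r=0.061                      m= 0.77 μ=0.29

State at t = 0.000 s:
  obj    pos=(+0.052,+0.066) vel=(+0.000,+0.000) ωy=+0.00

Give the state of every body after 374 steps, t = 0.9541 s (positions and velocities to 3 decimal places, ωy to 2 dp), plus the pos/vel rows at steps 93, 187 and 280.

State at t = 0.9541 s:
  obj    pos=(+2.056,-1.187) vel=(+4.202,-2.626) ωy=+81.21

Key-timestep trajectory:
   step    t(s)  obj.x    obj.z    obj.vx   obj.vz 
     93  0.2372   +0.176  -0.012  +1.045  -0.653
    187  0.4770   +0.553  -0.248  +2.101  -1.313
    280  0.7143   +1.175  -0.637  +3.146  -1.966


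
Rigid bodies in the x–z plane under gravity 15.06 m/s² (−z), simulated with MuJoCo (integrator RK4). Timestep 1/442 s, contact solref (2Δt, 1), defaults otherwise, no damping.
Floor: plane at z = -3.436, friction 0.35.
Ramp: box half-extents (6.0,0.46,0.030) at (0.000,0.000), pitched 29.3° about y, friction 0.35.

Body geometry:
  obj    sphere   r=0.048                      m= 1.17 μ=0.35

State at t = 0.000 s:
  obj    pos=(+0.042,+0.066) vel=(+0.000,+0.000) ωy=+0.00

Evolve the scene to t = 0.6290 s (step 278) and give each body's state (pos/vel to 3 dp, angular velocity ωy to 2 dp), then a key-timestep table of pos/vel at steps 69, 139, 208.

State at t = 0.6290 s:
  obj    pos=(+0.950,-0.444) vel=(+2.888,-1.620) ωy=+68.97

Key-timestep trajectory:
   step    t(s)  obj.x    obj.z    obj.vx   obj.vz 
     69  0.1561   +0.098  +0.034  +0.717  -0.402
    139  0.3145   +0.269  -0.062  +1.444  -0.810
    208  0.4706   +0.550  -0.219  +2.161  -1.212


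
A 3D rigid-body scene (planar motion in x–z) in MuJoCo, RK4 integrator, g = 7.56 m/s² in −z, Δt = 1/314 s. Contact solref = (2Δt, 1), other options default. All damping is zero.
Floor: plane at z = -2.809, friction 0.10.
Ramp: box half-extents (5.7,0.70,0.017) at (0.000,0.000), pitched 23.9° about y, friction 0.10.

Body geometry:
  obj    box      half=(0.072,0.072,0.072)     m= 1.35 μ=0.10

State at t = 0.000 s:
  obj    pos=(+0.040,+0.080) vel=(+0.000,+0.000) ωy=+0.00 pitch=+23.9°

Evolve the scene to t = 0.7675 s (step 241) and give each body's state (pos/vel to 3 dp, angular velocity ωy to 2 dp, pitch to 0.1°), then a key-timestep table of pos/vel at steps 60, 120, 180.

State at t = 0.7675 s:
  obj    pos=(+0.679,-0.203) vel=(+1.660,-0.749) ωy=+0.00 pitch=+23.9°

Key-timestep trajectory:
   step    t(s)  obj.x    obj.z    obj.vx   obj.vz 
     60  0.1911   +0.079  +0.062  +0.417  -0.176
    120  0.3822   +0.198  +0.010  +0.834  -0.350
    180  0.5732   +0.396  -0.078  +1.231  -0.587


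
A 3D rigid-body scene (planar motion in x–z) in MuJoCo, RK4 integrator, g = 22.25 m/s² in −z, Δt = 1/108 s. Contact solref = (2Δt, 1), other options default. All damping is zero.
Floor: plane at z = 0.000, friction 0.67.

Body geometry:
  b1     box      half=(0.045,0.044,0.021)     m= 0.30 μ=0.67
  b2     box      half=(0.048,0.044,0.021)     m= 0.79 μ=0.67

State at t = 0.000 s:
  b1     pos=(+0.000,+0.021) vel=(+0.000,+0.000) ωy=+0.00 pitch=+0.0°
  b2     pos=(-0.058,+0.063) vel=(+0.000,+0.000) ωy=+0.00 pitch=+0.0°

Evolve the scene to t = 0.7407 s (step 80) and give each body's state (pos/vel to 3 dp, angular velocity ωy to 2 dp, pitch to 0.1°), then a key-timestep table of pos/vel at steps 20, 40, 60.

State at t = 0.7407 s:
  b1     pos=(+0.002,+0.021) vel=(+0.004,+0.000) ωy=+0.00 pitch=+0.0°
  b2     pos=(-0.067,+0.048) vel=(+0.001,-0.001) ωy=+0.07 pitch=-43.1°

Key-timestep trajectory:
   step    t(s)  b1.x    b1.z    b1.vx   b1.vz   b2.x    b2.z    b2.vx   b2.vz 
     20  0.1852   +0.000  +0.021  +0.000  +0.000   -0.074  +0.050  +0.132  -0.023
     40  0.3704   +0.001  +0.021  +0.004  +0.000   -0.067  +0.049  +0.001  -0.001
     60  0.5556   +0.002  +0.021  +0.004  +0.000   -0.067  +0.048  +0.001  -0.001


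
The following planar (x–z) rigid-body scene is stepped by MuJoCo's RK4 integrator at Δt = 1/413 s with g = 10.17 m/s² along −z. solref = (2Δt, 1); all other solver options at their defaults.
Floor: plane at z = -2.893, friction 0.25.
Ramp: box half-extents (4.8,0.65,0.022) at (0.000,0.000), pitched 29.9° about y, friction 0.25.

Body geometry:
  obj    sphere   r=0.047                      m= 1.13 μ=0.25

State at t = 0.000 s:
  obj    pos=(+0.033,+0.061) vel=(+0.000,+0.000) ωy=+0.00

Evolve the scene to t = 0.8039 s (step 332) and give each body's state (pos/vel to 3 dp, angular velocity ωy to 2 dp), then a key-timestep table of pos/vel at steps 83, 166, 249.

State at t = 0.8039 s:
  obj    pos=(+1.047,-0.523) vel=(+2.524,-1.451) ωy=+61.93

Key-timestep trajectory:
   step    t(s)  obj.x    obj.z    obj.vx   obj.vz 
     83  0.2010   +0.096  +0.024  +0.631  -0.363
    166  0.4019   +0.287  -0.085  +1.262  -0.726
    249  0.6029   +0.604  -0.267  +1.893  -1.088


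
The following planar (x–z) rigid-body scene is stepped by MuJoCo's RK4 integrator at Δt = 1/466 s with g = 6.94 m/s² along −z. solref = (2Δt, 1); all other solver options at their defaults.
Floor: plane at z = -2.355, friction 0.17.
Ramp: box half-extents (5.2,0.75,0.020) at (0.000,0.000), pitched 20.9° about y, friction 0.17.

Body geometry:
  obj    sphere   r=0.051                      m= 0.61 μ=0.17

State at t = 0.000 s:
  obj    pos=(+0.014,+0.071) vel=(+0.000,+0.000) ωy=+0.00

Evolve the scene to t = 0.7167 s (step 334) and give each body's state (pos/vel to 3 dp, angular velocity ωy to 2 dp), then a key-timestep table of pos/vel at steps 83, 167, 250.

State at t = 0.7167 s:
  obj    pos=(+0.438,-0.091) vel=(+1.184,-0.452) ωy=+24.85

Key-timestep trajectory:
   step    t(s)  obj.x    obj.z    obj.vx   obj.vz 
     83  0.1781   +0.040  +0.061  +0.294  -0.112
    167  0.3584   +0.120  +0.030  +0.592  -0.226
    250  0.5365   +0.252  -0.020  +0.886  -0.338


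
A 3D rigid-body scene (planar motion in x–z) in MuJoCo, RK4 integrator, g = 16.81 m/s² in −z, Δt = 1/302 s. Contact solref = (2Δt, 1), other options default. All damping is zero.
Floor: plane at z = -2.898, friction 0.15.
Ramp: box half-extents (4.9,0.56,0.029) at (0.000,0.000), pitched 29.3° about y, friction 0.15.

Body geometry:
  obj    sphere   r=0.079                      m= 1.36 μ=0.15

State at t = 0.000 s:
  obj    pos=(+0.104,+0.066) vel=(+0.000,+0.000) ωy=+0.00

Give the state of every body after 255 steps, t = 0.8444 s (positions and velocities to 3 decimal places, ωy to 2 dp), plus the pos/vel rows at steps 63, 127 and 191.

State at t = 0.8444 s:
  obj    pos=(+1.978,-0.986) vel=(+4.442,-2.482) ωy=+58.77

Key-timestep trajectory:
   step    t(s)  obj.x    obj.z    obj.vx   obj.vz 
     63  0.2086   +0.218  +0.001  +1.099  -0.610
    127  0.4205   +0.569  -0.195  +2.210  -1.242
    191  0.6325   +1.155  -0.525  +3.328  -1.857


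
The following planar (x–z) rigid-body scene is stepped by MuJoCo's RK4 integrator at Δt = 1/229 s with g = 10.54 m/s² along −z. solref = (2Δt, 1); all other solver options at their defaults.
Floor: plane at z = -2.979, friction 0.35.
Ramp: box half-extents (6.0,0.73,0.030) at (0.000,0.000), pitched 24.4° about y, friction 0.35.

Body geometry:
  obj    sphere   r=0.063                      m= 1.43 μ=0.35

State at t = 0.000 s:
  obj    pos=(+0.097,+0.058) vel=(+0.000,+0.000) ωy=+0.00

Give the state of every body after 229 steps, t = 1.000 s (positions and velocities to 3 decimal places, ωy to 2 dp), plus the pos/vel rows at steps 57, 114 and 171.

State at t = 1.000 s:
  obj    pos=(+1.513,-0.584) vel=(+2.832,-1.285) ωy=+49.36

Key-timestep trajectory:
   step    t(s)  obj.x    obj.z    obj.vx   obj.vz 
     57  0.2489   +0.185  +0.018  +0.705  -0.320
    114  0.4978   +0.448  -0.101  +1.410  -0.640
    171  0.7467   +0.887  -0.300  +2.115  -0.959


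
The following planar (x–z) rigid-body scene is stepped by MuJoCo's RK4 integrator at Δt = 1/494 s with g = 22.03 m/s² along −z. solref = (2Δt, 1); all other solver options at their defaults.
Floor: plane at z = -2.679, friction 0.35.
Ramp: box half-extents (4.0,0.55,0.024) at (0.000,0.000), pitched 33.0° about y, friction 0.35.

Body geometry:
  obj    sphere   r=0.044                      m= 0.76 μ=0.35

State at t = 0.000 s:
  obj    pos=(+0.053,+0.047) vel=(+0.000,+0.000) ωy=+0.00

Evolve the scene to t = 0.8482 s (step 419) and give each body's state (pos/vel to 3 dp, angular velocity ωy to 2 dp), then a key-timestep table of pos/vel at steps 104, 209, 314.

State at t = 0.8482 s:
  obj    pos=(+2.638,-1.632) vel=(+6.096,-3.959) ωy=+165.19

Key-timestep trajectory:
   step    t(s)  obj.x    obj.z    obj.vx   obj.vz 
    104  0.2105   +0.212  -0.057  +1.513  -0.983
    209  0.4231   +0.696  -0.371  +3.041  -1.975
    314  0.6356   +1.505  -0.896  +4.569  -2.967


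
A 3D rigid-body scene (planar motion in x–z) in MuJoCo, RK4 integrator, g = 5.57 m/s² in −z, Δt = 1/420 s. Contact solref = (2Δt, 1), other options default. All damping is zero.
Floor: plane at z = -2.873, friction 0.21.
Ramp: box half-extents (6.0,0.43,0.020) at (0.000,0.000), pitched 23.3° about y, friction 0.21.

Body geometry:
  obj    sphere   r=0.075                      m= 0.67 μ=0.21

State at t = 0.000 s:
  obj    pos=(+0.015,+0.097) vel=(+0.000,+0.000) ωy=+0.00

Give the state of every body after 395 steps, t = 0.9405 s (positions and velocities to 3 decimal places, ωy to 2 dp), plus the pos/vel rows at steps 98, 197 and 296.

State at t = 0.9405 s:
  obj    pos=(+0.654,-0.178) vel=(+1.359,-0.585) ωy=+19.73

Key-timestep trajectory:
   step    t(s)  obj.x    obj.z    obj.vx   obj.vz 
     98  0.2333   +0.054  +0.080  +0.337  -0.145
    197  0.4690   +0.174  +0.028  +0.678  -0.292
    296  0.7048   +0.374  -0.058  +1.019  -0.439


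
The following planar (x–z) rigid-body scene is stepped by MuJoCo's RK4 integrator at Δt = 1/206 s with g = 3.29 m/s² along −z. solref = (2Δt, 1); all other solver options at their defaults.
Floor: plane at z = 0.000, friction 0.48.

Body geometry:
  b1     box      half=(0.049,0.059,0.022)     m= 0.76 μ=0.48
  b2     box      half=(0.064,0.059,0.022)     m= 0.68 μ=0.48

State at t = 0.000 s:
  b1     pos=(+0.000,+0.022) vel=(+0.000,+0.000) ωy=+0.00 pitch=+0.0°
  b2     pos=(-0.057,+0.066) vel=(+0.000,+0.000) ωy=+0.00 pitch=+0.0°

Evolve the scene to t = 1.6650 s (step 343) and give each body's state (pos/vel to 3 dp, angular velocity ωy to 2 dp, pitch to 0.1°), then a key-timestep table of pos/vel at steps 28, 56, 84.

State at t = 1.6650 s:
  b1     pos=(+0.000,+0.022) vel=(+0.000,+0.000) ωy=+0.00 pitch=+0.0°
  b2     pos=(-0.069,+0.056) vel=(+0.000,+0.000) ωy=+0.00 pitch=-37.2°

Key-timestep trajectory:
   step    t(s)  b1.x    b1.z    b1.vx   b1.vz   b2.x    b2.z    b2.vx   b2.vz 
     28  0.1359   +0.000  +0.022  +0.000  +0.000   -0.060  +0.065  -0.040  -0.022
     56  0.2718   +0.000  +0.022  +0.000  +0.000   -0.068  +0.058  -0.076  -0.098
     84  0.4078   +0.000  +0.022  +0.000  +0.000   -0.070  +0.058  +0.052  -0.033


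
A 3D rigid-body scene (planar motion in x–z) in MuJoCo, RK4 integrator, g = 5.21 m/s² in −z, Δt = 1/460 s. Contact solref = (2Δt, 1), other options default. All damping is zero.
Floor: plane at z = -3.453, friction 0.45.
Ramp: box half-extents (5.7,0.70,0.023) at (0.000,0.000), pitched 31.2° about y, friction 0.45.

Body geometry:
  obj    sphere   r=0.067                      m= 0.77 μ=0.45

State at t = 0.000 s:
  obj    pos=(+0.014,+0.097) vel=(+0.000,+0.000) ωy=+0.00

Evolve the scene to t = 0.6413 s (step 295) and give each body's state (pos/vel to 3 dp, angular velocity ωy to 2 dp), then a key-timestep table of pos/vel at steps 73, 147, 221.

State at t = 0.6413 s:
  obj    pos=(+0.353,-0.109) vel=(+1.058,-0.640) ωy=+18.45

Key-timestep trajectory:
   step    t(s)  obj.x    obj.z    obj.vx   obj.vz 
     73  0.1587   +0.035  +0.084  +0.262  -0.159
    147  0.3196   +0.098  +0.046  +0.527  -0.319
    221  0.4804   +0.204  -0.018  +0.792  -0.480


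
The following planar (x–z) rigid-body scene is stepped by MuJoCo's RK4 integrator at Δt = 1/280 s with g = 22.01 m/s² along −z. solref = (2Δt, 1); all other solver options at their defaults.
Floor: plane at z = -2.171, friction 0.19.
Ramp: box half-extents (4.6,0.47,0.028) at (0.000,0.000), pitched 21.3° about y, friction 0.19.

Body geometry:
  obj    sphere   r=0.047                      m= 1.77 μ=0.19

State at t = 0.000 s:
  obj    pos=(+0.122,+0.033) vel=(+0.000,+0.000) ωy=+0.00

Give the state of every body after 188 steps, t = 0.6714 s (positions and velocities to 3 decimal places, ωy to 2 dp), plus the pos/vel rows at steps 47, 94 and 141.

State at t = 0.6714 s:
  obj    pos=(+1.322,-0.435) vel=(+3.573,-1.393) ωy=+81.57

Key-timestep trajectory:
   step    t(s)  obj.x    obj.z    obj.vx   obj.vz 
     47  0.1679   +0.197  +0.004  +0.893  -0.348
     94  0.3357   +0.422  -0.084  +1.787  -0.697
    141  0.5036   +0.797  -0.230  +2.680  -1.045


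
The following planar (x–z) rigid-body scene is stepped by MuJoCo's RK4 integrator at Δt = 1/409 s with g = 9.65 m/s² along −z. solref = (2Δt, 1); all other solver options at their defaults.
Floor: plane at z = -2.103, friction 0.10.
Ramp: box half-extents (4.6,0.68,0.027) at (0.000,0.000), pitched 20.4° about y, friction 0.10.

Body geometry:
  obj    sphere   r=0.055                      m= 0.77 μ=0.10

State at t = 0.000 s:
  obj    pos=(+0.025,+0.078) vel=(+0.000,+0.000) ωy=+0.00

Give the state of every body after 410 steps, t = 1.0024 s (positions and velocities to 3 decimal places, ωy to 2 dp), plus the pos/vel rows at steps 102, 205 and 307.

State at t = 1.0024 s:
  obj    pos=(+1.184,-0.353) vel=(+2.311,-0.861) ωy=+41.15

Key-timestep trajectory:
   step    t(s)  obj.x    obj.z    obj.vx   obj.vz 
    102  0.2494   +0.097  +0.051  +0.574  -0.220
    205  0.5012   +0.315  -0.030  +1.156  -0.433
    307  0.7506   +0.675  -0.164  +1.733  -0.638


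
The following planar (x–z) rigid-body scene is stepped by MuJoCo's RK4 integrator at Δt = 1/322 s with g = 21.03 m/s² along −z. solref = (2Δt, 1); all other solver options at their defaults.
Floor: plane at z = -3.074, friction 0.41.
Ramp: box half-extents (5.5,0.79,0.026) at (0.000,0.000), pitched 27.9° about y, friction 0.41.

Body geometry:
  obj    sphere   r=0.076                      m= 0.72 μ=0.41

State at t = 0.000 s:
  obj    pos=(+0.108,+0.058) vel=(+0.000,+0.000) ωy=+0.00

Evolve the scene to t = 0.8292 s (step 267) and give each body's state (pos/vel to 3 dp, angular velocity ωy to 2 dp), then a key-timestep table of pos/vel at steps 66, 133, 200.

State at t = 0.8292 s:
  obj    pos=(+2.244,-1.073) vel=(+5.151,-2.727) ωy=+76.68

Key-timestep trajectory:
   step    t(s)  obj.x    obj.z    obj.vx   obj.vz 
     66  0.2050   +0.239  -0.011  +1.273  -0.674
    133  0.4130   +0.638  -0.222  +2.566  -1.359
    200  0.6211   +1.306  -0.576  +3.858  -2.043


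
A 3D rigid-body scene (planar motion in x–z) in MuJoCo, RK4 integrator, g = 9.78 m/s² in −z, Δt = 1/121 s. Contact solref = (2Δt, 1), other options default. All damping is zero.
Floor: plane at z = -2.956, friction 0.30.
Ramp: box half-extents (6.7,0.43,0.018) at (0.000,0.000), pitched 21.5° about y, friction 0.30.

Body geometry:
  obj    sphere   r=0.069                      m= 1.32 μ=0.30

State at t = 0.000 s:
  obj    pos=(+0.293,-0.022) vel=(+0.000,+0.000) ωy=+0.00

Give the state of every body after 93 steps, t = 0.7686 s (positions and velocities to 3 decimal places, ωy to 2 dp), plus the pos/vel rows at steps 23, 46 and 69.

State at t = 0.7686 s:
  obj    pos=(+0.997,-0.299) vel=(+1.831,-0.721) ωy=+28.51

Key-timestep trajectory:
   step    t(s)  obj.x    obj.z    obj.vx   obj.vz 
     23  0.1901   +0.336  -0.039  +0.453  -0.178
     46  0.3802   +0.465  -0.090  +0.906  -0.357
     69  0.5702   +0.680  -0.175  +1.359  -0.535


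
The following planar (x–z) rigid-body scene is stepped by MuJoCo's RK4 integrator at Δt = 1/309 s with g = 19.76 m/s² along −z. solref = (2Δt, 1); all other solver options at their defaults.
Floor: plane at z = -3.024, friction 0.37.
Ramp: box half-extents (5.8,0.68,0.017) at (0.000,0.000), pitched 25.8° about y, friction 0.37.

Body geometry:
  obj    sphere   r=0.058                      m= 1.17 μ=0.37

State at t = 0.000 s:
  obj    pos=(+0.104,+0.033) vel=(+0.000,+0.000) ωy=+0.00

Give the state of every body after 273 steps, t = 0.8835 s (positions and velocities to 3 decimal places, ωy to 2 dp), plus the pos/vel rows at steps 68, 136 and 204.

State at t = 0.8835 s:
  obj    pos=(+2.263,-1.011) vel=(+4.886,-2.362) ωy=+93.56

Key-timestep trajectory:
   step    t(s)  obj.x    obj.z    obj.vx   obj.vz 
     68  0.2201   +0.238  -0.032  +1.217  -0.588
    136  0.4401   +0.640  -0.226  +2.434  -1.177
    204  0.6602   +1.309  -0.550  +3.651  -1.765


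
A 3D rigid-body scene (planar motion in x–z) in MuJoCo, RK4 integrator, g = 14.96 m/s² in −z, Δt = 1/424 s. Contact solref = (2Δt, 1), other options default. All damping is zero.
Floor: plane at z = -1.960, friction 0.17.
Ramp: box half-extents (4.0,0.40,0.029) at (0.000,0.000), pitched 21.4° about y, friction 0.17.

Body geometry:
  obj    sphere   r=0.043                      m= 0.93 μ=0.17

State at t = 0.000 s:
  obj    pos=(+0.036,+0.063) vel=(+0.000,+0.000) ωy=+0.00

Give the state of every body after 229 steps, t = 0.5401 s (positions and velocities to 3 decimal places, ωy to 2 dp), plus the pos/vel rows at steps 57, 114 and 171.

State at t = 0.5401 s:
  obj    pos=(+0.566,-0.144) vel=(+1.961,-0.768) ωy=+48.96

Key-timestep trajectory:
   step    t(s)  obj.x    obj.z    obj.vx   obj.vz 
     57  0.1344   +0.069  +0.050  +0.488  -0.191
    114  0.2689   +0.167  +0.012  +0.976  -0.383
    171  0.4033   +0.331  -0.053  +1.464  -0.574


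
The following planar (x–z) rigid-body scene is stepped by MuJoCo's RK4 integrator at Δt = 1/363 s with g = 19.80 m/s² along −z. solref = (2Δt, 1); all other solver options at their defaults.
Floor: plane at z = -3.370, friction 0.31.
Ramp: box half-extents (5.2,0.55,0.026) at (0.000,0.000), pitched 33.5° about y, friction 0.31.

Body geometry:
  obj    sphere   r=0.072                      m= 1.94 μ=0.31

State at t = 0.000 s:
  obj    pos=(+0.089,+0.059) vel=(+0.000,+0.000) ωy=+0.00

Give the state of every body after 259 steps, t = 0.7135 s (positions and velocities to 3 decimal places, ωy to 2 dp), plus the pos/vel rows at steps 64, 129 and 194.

State at t = 0.7135 s:
  obj    pos=(+1.746,-1.038) vel=(+4.645,-3.074) ωy=+77.34

Key-timestep trajectory:
   step    t(s)  obj.x    obj.z    obj.vx   obj.vz 
     64  0.1763   +0.190  -0.008  +1.148  -0.760
    129  0.3554   +0.500  -0.213  +2.313  -1.531
    194  0.5344   +1.019  -0.557  +3.479  -2.303
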